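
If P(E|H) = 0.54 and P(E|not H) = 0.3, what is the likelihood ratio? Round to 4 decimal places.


Likelihood ratio = P(E|H) / P(E|not H)
= 0.54 / 0.3
= 1.8

1.8


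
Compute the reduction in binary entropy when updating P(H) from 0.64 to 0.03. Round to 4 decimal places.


H_before = -p*log2(p) - (1-p)*log2(1-p) for p=0.64: 0.9427
H_after for p=0.03: 0.1944
Reduction = 0.9427 - 0.1944 = 0.7483

0.7483


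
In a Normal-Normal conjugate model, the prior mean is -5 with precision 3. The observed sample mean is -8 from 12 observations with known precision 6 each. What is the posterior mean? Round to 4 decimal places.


Posterior precision = tau0 + n*tau = 3 + 12*6 = 75
Posterior mean = (tau0*mu0 + n*tau*xbar) / posterior_precision
= (3*-5 + 12*6*-8) / 75
= -591 / 75 = -7.88

-7.88


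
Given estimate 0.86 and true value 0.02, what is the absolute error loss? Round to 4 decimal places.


Absolute error = |estimate - true|
= |0.84| = 0.84

0.84


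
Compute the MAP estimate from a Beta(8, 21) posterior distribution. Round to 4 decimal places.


MAP = mode of Beta distribution
= (alpha - 1)/(alpha + beta - 2)
= (8-1)/(8+21-2)
= 7/27 = 0.2593

0.2593


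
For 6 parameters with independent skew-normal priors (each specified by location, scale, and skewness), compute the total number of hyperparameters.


A skew-normal prior has 3 hyperparameters per parameter.
Total = 6 * 3 = 18

18


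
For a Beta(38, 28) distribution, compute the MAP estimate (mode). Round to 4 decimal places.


MAP = mode = (a-1)/(a+b-2)
= (38-1)/(38+28-2)
= 37/64 = 0.5781

0.5781


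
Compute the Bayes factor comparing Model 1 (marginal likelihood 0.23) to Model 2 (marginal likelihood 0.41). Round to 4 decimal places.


BF12 = marginal likelihood of M1 / marginal likelihood of M2
= 0.23/0.41
= 0.561

0.561


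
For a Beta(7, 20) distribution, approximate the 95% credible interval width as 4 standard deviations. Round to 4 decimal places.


Variance of Beta(a,b) = ab / ((a+b)^2 * (a+b+1))
= 7*20 / ((27)^2 * 28)
= 0.0069
SD = sqrt(0.0069) = 0.0828
Width = 4 * SD = 0.3313

0.3313


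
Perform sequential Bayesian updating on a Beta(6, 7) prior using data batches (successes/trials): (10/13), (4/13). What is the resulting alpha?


Accumulate successes: 14
Posterior alpha = prior alpha + sum of successes
= 6 + 14 = 20

20


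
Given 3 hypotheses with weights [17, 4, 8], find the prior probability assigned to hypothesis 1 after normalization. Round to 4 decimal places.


To normalize, divide each weight by the sum of all weights.
Sum = 29
Prior(H1) = 17/29 = 0.5862

0.5862


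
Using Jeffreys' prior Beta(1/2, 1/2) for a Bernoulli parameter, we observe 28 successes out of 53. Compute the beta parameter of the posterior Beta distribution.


Conjugate update: Beta(0.5 + k, 0.5 + n - k).
k = 28, n - k = 25
Posterior beta = 0.5 + (n - k) = 0.5 + 25 = 25.5

25.5


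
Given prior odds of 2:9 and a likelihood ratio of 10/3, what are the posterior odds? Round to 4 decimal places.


Posterior odds = prior odds * LR
Prior odds = 2/9 = 0.2222
LR = 10/3 = 3.3333
Posterior odds = 0.2222 * 3.3333 = 0.7407

0.7407


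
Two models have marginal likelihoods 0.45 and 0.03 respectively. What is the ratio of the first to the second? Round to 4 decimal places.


Evidence ratio = 0.45 / 0.03
= 15.0

15.0


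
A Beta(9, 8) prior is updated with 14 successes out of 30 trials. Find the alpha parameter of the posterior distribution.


In the Beta-Binomial conjugate update:
alpha_post = alpha_prior + successes
= 9 + 14
= 23

23


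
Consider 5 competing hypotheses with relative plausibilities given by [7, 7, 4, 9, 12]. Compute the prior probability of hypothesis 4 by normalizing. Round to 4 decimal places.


Sum of weights = 7 + 7 + 4 + 9 + 12 = 39
Normalized prior for H4 = 9 / 39
= 0.2308

0.2308


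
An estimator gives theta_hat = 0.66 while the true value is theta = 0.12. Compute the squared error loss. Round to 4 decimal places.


The squared error loss is (theta_hat - theta)^2
= (0.66 - 0.12)^2
= (0.54)^2 = 0.2916

0.2916


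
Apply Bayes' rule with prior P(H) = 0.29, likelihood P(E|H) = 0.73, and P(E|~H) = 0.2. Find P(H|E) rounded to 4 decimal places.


Step 1: Compute marginal P(E) = P(E|H)P(H) + P(E|~H)P(~H)
= 0.73*0.29 + 0.2*0.71 = 0.3537
Step 2: P(H|E) = P(E|H)P(H)/P(E) = 0.2117/0.3537
= 0.5985

0.5985


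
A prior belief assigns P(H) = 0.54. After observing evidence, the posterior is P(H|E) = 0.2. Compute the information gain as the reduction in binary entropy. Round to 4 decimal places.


H(prior) = -0.54*log2(0.54) - 0.46*log2(0.46)
= 0.9954
H(post) = -0.2*log2(0.2) - 0.8*log2(0.8)
= 0.7219
IG = 0.9954 - 0.7219 = 0.2735

0.2735


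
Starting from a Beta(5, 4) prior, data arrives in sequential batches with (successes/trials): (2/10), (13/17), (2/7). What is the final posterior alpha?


In sequential Bayesian updating, we sum all successes.
Total successes = 17
Final alpha = 5 + 17 = 22

22


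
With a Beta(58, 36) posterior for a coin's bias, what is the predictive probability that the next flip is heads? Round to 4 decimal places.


The predictive probability equals the posterior mean.
P(next = heads) = alpha / (alpha + beta)
= 58 / 94 = 0.617

0.617


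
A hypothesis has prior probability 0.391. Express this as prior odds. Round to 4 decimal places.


Odds = P(H) / P(not H) = 0.391 / 0.609
= 0.642

0.642


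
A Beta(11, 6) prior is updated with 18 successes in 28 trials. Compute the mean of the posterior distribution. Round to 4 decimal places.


After update: Beta(29, 16)
Mean = 29 / (29 + 16) = 29 / 45
= 0.6444

0.6444


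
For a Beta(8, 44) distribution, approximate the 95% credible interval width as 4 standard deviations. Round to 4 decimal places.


Variance of Beta(a,b) = ab / ((a+b)^2 * (a+b+1))
= 8*44 / ((52)^2 * 53)
= 0.0025
SD = sqrt(0.0025) = 0.0496
Width = 4 * SD = 0.1982

0.1982


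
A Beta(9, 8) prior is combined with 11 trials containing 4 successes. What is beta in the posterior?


In conjugate updating:
beta_posterior = beta_prior + (n - k)
= 8 + (11 - 4)
= 8 + 7 = 15

15


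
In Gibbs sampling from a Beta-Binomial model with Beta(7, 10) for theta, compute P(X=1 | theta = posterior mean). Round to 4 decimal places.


Posterior mean = alpha/(alpha+beta) = 7/17 = 0.4118
P(X=1|theta=mean) = theta = 0.4118

0.4118


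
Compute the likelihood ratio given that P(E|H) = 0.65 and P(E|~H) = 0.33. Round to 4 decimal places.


LR = P(E|H) / P(E|~H)
= 0.65 / 0.33 = 1.9697

1.9697


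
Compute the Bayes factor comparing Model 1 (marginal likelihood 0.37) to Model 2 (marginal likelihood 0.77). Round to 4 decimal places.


BF12 = marginal likelihood of M1 / marginal likelihood of M2
= 0.37/0.77
= 0.4805

0.4805


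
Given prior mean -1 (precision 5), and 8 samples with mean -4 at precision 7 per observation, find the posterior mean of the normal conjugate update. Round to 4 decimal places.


The posterior mean is a precision-weighted average of prior and data.
Post. prec. = 5 + 56 = 61
Post. mean = (-5 + -224)/61 = -229/61 = -3.7541

-3.7541


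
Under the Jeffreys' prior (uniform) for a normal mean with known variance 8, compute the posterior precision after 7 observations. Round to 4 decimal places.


Prior precision = 0 (flat prior).
Post. prec. = 0 + n/var = 7/8 = 0.875

0.875


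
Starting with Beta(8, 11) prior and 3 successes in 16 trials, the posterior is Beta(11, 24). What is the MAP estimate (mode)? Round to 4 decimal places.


The mode of Beta(a, b) when a > 1 and b > 1 is (a-1)/(a+b-2)
= (11 - 1) / (11 + 24 - 2)
= 10 / 33
= 0.303

0.303


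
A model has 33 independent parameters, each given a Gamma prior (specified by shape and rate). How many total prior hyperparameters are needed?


Each Gamma prior needs 2 hyperparameters (shape and rate).
Total = 2 * 33 = 66

66


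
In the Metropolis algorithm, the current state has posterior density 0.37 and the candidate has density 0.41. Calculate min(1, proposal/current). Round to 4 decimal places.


Ratio = 0.41/0.37 = 1.1081
Acceptance probability = min(1, 1.1081)
= 1.0

1.0


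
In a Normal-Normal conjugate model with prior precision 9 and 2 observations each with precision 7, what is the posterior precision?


Posterior precision = prior precision + n * observation precision
= 9 + 2 * 7
= 9 + 14 = 23

23


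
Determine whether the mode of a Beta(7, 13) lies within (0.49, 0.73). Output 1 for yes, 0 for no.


First find the mode: (a-1)/(a+b-2) = 0.3333
Is 0.3333 in (0.49, 0.73)? 0

0


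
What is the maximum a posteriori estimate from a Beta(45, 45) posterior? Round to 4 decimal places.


The MAP estimate equals the mode of the distribution.
Mode of Beta(a,b) = (a-1)/(a+b-2)
= 44/88
= 0.5

0.5


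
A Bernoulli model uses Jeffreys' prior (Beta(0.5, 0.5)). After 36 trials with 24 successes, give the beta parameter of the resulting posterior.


Posterior = Beta(prior_alpha + successes, prior_beta + failures)
= Beta(0.5 + 24, 0.5 + 12)
Posterior beta = 0.5 + (n - k) = 0.5 + 12 = 12.5

12.5


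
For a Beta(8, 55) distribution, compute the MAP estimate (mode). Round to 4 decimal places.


MAP = mode = (a-1)/(a+b-2)
= (8-1)/(8+55-2)
= 7/61 = 0.1148

0.1148


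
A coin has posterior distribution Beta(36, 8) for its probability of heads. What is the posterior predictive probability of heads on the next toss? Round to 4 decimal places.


Posterior predictive = E[theta] = alpha/(alpha+beta)
= 36/44
= 0.8182

0.8182


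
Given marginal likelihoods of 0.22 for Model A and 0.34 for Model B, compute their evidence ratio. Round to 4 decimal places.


Ratio = ML(A) / ML(B) = 0.22/0.34
= 0.6471

0.6471


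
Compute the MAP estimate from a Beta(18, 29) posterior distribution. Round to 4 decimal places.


MAP = mode of Beta distribution
= (alpha - 1)/(alpha + beta - 2)
= (18-1)/(18+29-2)
= 17/45 = 0.3778

0.3778


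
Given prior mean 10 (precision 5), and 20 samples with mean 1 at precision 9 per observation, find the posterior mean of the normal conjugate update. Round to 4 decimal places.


The posterior mean is a precision-weighted average of prior and data.
Post. prec. = 5 + 180 = 185
Post. mean = (50 + 180)/185 = 230/185 = 1.2432

1.2432


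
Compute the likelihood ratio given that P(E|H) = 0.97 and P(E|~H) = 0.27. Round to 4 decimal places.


LR = P(E|H) / P(E|~H)
= 0.97 / 0.27 = 3.5926

3.5926


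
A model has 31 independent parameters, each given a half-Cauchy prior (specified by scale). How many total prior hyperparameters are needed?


Each half-Cauchy prior needs 1 hyperparameter (scale).
Total = 1 * 31 = 31

31


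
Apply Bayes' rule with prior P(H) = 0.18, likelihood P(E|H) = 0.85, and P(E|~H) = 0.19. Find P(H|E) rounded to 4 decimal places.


Step 1: Compute marginal P(E) = P(E|H)P(H) + P(E|~H)P(~H)
= 0.85*0.18 + 0.19*0.82 = 0.3088
Step 2: P(H|E) = P(E|H)P(H)/P(E) = 0.153/0.3088
= 0.4955

0.4955


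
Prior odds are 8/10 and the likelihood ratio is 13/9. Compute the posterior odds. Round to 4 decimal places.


Posterior odds = prior odds * likelihood ratio
= (8/10) * (13/9)
= 104 / 90
= 1.1556

1.1556


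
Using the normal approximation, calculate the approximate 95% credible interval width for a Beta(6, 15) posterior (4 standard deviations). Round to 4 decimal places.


Var(Beta) = 6*15/(21^2 * 22) = 0.0093
SD = 0.0963
Width ~ 4*SD = 0.3853

0.3853


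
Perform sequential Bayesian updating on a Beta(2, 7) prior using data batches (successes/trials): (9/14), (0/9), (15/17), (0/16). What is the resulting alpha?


Accumulate successes: 24
Posterior alpha = prior alpha + sum of successes
= 2 + 24 = 26

26


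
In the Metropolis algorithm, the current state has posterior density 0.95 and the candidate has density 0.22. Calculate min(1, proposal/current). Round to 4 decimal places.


Ratio = 0.22/0.95 = 0.2316
Acceptance probability = min(1, 0.2316)
= 0.2316

0.2316


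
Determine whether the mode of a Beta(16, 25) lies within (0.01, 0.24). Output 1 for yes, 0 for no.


First find the mode: (a-1)/(a+b-2) = 0.3846
Is 0.3846 in (0.01, 0.24)? 0

0


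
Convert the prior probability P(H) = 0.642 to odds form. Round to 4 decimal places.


P(not H) = 1 - 0.642 = 0.358
Odds = 0.642 / 0.358 = 1.7933

1.7933


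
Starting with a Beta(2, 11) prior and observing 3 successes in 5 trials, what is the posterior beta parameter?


Posterior beta = prior beta + failures
Failures = 5 - 3 = 2
beta_post = 11 + 2 = 13

13


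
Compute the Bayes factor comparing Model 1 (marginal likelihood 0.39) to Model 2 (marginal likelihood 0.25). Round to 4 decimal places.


BF12 = marginal likelihood of M1 / marginal likelihood of M2
= 0.39/0.25
= 1.56

1.56


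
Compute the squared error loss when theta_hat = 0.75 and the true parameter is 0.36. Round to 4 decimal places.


L = (theta_hat - theta_true)^2
= (0.75 - 0.36)^2
= 0.39^2 = 0.1521

0.1521


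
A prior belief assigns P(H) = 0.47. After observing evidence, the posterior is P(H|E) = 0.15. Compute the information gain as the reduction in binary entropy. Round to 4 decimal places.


H(prior) = -0.47*log2(0.47) - 0.53*log2(0.53)
= 0.9974
H(post) = -0.15*log2(0.15) - 0.85*log2(0.85)
= 0.6098
IG = 0.9974 - 0.6098 = 0.3876

0.3876


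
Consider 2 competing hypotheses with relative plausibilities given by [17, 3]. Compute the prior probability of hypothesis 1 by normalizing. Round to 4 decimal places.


Sum of weights = 17 + 3 = 20
Normalized prior for H1 = 17 / 20
= 0.85

0.85


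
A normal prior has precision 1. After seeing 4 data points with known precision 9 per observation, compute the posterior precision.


In the conjugate normal model, precisions add:
tau_posterior = tau_prior + n * tau_data
= 1 + 4*9 = 37

37


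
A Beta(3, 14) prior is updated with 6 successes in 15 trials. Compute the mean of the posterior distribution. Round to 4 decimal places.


After update: Beta(9, 23)
Mean = 9 / (9 + 23) = 9 / 32
= 0.2812

0.2812


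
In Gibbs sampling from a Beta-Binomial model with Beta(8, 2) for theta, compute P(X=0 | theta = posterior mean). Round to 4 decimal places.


Posterior mean = alpha/(alpha+beta) = 8/10 = 0.8
P(X=0|theta=mean) = 1 - theta = 0.2

0.2


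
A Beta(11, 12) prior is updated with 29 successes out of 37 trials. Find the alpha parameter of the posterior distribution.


In the Beta-Binomial conjugate update:
alpha_post = alpha_prior + successes
= 11 + 29
= 40

40


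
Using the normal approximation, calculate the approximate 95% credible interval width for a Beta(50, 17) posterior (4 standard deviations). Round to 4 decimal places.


Var(Beta) = 50*17/(67^2 * 68) = 0.0028
SD = 0.0528
Width ~ 4*SD = 0.2111

0.2111


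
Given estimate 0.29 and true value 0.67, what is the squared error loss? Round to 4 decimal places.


Squared error = (estimate - true)^2
Difference = -0.38
Loss = -0.38^2 = 0.1444

0.1444


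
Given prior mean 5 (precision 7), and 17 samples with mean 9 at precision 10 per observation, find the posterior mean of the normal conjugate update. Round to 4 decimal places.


The posterior mean is a precision-weighted average of prior and data.
Post. prec. = 7 + 170 = 177
Post. mean = (35 + 1530)/177 = 1565/177 = 8.8418

8.8418


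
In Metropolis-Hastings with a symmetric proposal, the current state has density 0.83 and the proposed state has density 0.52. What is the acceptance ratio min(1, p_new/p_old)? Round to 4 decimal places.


Ratio = p_new / p_old = 0.52 / 0.83 = 0.6265
Acceptance = min(1, 0.6265) = 0.6265

0.6265


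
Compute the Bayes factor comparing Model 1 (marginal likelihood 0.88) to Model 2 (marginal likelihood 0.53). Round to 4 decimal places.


BF12 = marginal likelihood of M1 / marginal likelihood of M2
= 0.88/0.53
= 1.6604

1.6604


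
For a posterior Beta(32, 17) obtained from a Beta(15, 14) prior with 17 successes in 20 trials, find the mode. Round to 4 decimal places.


Mode = (alpha - 1) / (alpha + beta - 2)
= 31 / 47
= 0.6596

0.6596


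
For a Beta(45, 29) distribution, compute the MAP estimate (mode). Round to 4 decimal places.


MAP = mode = (a-1)/(a+b-2)
= (45-1)/(45+29-2)
= 44/72 = 0.6111

0.6111


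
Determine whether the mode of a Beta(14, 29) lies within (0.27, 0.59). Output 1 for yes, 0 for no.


First find the mode: (a-1)/(a+b-2) = 0.3171
Is 0.3171 in (0.27, 0.59)? 1

1


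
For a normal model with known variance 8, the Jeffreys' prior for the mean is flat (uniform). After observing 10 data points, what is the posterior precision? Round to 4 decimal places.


Jeffreys' prior for normal mean (known variance) is flat.
Prior precision = 0.
Posterior precision = prior_prec + n/sigma^2 = 0 + 10/8
= 1.25

1.25


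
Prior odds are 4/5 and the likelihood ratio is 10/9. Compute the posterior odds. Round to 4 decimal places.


Posterior odds = prior odds * likelihood ratio
= (4/5) * (10/9)
= 40 / 45
= 0.8889

0.8889


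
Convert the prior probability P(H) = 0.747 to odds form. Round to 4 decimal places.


P(not H) = 1 - 0.747 = 0.253
Odds = 0.747 / 0.253 = 2.9526

2.9526


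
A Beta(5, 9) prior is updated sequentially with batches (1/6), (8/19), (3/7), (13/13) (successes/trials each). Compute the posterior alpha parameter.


Sequential conjugate updating is equivalent to a single batch update.
Total successes across all batches = 25
alpha_posterior = alpha_prior + total_successes = 5 + 25
= 30

30


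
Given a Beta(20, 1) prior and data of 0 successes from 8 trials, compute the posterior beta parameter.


Number of failures = 8 - 0 = 8
Posterior beta = 1 + 8 = 9

9


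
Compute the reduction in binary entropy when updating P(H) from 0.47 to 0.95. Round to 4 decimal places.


H_before = -p*log2(p) - (1-p)*log2(1-p) for p=0.47: 0.9974
H_after for p=0.95: 0.2864
Reduction = 0.9974 - 0.2864 = 0.711

0.711


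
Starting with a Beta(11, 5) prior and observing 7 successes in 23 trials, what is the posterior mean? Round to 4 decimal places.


Posterior parameters: alpha = 11 + 7 = 18
beta = 5 + 16 = 21
Posterior mean = alpha / (alpha + beta) = 18 / 39
= 0.4615

0.4615


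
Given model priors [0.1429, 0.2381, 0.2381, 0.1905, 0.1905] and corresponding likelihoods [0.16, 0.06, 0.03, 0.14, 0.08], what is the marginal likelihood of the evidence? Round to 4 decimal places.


P(E) = sum_i P(M_i) P(E|M_i)
= 0.0229 + 0.0143 + 0.0071 + 0.0267 + 0.0152
= 0.0862

0.0862


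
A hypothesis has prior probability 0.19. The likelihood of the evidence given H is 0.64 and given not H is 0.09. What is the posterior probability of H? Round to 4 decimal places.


Using Bayes' theorem:
P(E) = 0.19 * 0.64 + 0.81 * 0.09
P(E) = 0.1945
P(H|E) = (0.19 * 0.64) / 0.1945 = 0.6252

0.6252


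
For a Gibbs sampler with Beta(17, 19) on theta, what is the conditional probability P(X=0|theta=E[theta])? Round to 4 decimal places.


E[theta] = 17/(17+19) = 0.4722
P(X=0|theta) = 1 - theta = 0.5278

0.5278


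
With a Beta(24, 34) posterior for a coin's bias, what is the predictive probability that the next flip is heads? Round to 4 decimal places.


The predictive probability equals the posterior mean.
P(next = heads) = alpha / (alpha + beta)
= 24 / 58 = 0.4138

0.4138


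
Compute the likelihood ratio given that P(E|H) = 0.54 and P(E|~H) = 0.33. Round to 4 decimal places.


LR = P(E|H) / P(E|~H)
= 0.54 / 0.33 = 1.6364

1.6364


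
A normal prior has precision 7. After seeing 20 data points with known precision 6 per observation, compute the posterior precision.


In the conjugate normal model, precisions add:
tau_posterior = tau_prior + n * tau_data
= 7 + 20*6 = 127

127


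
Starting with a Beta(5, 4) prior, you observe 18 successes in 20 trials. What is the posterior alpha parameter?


For a Beta-Binomial conjugate model:
Posterior alpha = prior alpha + number of successes
= 5 + 18 = 23

23


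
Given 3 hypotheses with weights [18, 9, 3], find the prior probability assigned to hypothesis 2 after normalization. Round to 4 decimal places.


To normalize, divide each weight by the sum of all weights.
Sum = 30
Prior(H2) = 9/30 = 0.3

0.3


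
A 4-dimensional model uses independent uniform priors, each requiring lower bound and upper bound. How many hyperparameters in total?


Per parameter: 2 (lower bound and upper bound).
Total = 4 * 2 = 8

8


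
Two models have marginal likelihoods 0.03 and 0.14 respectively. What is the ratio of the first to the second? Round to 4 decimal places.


Evidence ratio = 0.03 / 0.14
= 0.2143

0.2143


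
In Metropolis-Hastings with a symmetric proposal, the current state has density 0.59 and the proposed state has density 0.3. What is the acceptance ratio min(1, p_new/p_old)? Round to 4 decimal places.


Ratio = p_new / p_old = 0.3 / 0.59 = 0.5085
Acceptance = min(1, 0.5085) = 0.5085

0.5085


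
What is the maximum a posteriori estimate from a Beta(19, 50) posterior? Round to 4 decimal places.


The MAP estimate equals the mode of the distribution.
Mode of Beta(a,b) = (a-1)/(a+b-2)
= 18/67
= 0.2687

0.2687


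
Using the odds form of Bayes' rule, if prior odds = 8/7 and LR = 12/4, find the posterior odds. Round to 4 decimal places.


Bayes' rule in odds form: posterior odds = prior odds * LR
= (8 * 12) / (7 * 4)
= 96/28 = 3.4286

3.4286


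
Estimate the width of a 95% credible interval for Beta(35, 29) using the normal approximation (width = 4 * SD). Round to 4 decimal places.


For Beta(a,b): Var = ab/((a+b)^2(a+b+1))
Var = 0.0038, SD = 0.0617
Approximate 95% CI width = 4 * 0.0617 = 0.247

0.247


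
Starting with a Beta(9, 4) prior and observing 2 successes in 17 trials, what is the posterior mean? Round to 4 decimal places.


Posterior parameters: alpha = 9 + 2 = 11
beta = 4 + 15 = 19
Posterior mean = alpha / (alpha + beta) = 11 / 30
= 0.3667

0.3667


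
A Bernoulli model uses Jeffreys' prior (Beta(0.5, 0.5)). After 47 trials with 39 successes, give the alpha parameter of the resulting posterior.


Posterior = Beta(prior_alpha + successes, prior_beta + failures)
= Beta(0.5 + 39, 0.5 + 8)
Posterior alpha = 0.5 + k = 0.5 + 39 = 39.5

39.5


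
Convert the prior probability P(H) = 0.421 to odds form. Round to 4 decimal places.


P(not H) = 1 - 0.421 = 0.579
Odds = 0.421 / 0.579 = 0.7271

0.7271


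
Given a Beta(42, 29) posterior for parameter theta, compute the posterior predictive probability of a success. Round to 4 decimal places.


For a Beta-Bernoulli model, the predictive probability is the mean:
P(success) = 42/(42+29) = 42/71 = 0.5915

0.5915


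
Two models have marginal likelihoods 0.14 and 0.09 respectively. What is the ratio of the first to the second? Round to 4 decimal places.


Evidence ratio = 0.14 / 0.09
= 1.5556

1.5556


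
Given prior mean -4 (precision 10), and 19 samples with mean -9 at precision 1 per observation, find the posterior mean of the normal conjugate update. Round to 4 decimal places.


The posterior mean is a precision-weighted average of prior and data.
Post. prec. = 10 + 19 = 29
Post. mean = (-40 + -171)/29 = -211/29 = -7.2759

-7.2759


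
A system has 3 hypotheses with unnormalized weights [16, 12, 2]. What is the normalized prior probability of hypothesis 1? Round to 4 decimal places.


The normalized prior is the weight divided by the total.
Total weight = 30
P(H1) = 16 / 30 = 0.5333

0.5333


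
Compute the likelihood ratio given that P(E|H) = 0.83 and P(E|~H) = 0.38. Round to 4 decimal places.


LR = P(E|H) / P(E|~H)
= 0.83 / 0.38 = 2.1842

2.1842


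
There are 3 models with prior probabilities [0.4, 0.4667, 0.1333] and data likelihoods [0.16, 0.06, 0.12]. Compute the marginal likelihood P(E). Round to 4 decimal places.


P(E) = sum over models of P(M_i) * P(E|M_i)
= 0.4*0.16 + 0.4667*0.06 + 0.1333*0.12
= 0.108

0.108


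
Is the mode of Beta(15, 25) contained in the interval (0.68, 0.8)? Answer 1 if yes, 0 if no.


Mode = (a-1)/(a+b-2) = 14/38 = 0.3684
Interval: (0.68, 0.8)
Contains mode? 0

0


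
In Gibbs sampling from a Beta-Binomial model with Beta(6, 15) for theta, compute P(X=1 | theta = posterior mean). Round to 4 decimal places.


Posterior mean = alpha/(alpha+beta) = 6/21 = 0.2857
P(X=1|theta=mean) = theta = 0.2857

0.2857


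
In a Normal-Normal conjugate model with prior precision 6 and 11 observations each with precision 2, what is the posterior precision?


Posterior precision = prior precision + n * observation precision
= 6 + 11 * 2
= 6 + 22 = 28

28


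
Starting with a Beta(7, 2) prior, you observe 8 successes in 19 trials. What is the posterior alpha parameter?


For a Beta-Binomial conjugate model:
Posterior alpha = prior alpha + number of successes
= 7 + 8 = 15

15


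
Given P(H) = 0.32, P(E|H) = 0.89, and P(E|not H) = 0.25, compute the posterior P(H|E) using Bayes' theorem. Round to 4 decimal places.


By Bayes' theorem: P(H|E) = P(E|H)*P(H) / P(E)
P(E) = P(E|H)*P(H) + P(E|not H)*P(not H)
P(E) = 0.89*0.32 + 0.25*0.68 = 0.4548
P(H|E) = 0.89*0.32 / 0.4548 = 0.6262

0.6262


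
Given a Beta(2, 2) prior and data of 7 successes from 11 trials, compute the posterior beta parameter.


Number of failures = 11 - 7 = 4
Posterior beta = 2 + 4 = 6

6


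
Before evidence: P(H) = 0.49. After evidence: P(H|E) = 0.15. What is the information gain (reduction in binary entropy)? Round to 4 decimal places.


Prior entropy = 0.9997
Posterior entropy = 0.6098
Information gain = 0.9997 - 0.6098 = 0.3899

0.3899


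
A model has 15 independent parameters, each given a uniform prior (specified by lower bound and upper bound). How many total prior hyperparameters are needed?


Each uniform prior needs 2 hyperparameters (lower bound and upper bound).
Total = 2 * 15 = 30

30


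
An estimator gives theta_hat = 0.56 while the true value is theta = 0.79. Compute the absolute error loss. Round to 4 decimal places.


The absolute error loss is |theta_hat - theta|
= |0.56 - 0.79|
= 0.23

0.23


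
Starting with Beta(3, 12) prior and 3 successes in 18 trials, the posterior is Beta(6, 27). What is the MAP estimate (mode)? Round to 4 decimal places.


The mode of Beta(a, b) when a > 1 and b > 1 is (a-1)/(a+b-2)
= (6 - 1) / (6 + 27 - 2)
= 5 / 31
= 0.1613

0.1613


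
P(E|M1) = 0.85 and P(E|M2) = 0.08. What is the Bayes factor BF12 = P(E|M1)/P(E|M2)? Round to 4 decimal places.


Bayes factor BF12 = P(E|M1) / P(E|M2)
= 0.85 / 0.08
= 10.625

10.625


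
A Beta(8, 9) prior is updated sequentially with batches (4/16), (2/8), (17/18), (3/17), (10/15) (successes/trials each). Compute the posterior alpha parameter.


Sequential conjugate updating is equivalent to a single batch update.
Total successes across all batches = 36
alpha_posterior = alpha_prior + total_successes = 8 + 36
= 44

44


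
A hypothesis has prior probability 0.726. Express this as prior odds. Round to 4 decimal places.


Odds = P(H) / P(not H) = 0.726 / 0.274
= 2.6496

2.6496


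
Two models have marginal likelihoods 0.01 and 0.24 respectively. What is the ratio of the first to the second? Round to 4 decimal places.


Evidence ratio = 0.01 / 0.24
= 0.0417

0.0417


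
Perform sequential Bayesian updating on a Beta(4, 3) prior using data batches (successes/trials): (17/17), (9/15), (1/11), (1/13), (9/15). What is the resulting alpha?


Accumulate successes: 37
Posterior alpha = prior alpha + sum of successes
= 4 + 37 = 41

41


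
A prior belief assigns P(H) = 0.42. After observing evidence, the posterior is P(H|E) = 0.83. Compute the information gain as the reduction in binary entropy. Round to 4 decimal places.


H(prior) = -0.42*log2(0.42) - 0.58*log2(0.58)
= 0.9815
H(post) = -0.83*log2(0.83) - 0.17*log2(0.17)
= 0.6577
IG = 0.9815 - 0.6577 = 0.3237

0.3237


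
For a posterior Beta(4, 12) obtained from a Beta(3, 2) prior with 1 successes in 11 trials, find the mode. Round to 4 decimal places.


Mode = (alpha - 1) / (alpha + beta - 2)
= 3 / 14
= 0.2143

0.2143


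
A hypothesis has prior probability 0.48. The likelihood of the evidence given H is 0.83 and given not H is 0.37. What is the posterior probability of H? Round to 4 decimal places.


Using Bayes' theorem:
P(E) = 0.48 * 0.83 + 0.52 * 0.37
P(E) = 0.5908
P(H|E) = (0.48 * 0.83) / 0.5908 = 0.6743

0.6743


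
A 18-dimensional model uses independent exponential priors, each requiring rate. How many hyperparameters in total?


Per parameter: 1 (rate).
Total = 18 * 1 = 18

18


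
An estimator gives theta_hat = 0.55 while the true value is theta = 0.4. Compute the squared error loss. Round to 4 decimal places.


The squared error loss is (theta_hat - theta)^2
= (0.55 - 0.4)^2
= (0.15)^2 = 0.0225

0.0225


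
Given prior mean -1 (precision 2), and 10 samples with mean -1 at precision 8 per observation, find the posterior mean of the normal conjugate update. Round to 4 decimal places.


The posterior mean is a precision-weighted average of prior and data.
Post. prec. = 2 + 80 = 82
Post. mean = (-2 + -80)/82 = -82/82 = -1.0

-1.0


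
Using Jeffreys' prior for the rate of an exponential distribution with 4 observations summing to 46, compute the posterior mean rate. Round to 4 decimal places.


Jeffreys' prior leads to posterior Gamma(4, 46).
Mean = 4/46 = 0.087

0.087


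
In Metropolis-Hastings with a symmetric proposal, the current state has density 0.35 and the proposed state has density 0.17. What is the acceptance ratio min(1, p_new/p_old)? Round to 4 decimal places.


Ratio = p_new / p_old = 0.17 / 0.35 = 0.4857
Acceptance = min(1, 0.4857) = 0.4857

0.4857


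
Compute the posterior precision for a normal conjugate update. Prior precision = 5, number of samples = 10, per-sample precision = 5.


tau_post = tau_0 + n * tau
= 5 + 10 * 5 = 55

55


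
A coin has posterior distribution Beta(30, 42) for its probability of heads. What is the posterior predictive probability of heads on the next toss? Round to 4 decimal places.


Posterior predictive = E[theta] = alpha/(alpha+beta)
= 30/72
= 0.4167

0.4167


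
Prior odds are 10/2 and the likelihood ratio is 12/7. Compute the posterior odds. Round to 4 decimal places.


Posterior odds = prior odds * likelihood ratio
= (10/2) * (12/7)
= 120 / 14
= 8.5714

8.5714


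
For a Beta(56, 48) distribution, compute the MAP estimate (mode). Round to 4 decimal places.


MAP = mode = (a-1)/(a+b-2)
= (56-1)/(56+48-2)
= 55/102 = 0.5392

0.5392


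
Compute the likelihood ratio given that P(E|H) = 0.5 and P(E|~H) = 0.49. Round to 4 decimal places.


LR = P(E|H) / P(E|~H)
= 0.5 / 0.49 = 1.0204

1.0204


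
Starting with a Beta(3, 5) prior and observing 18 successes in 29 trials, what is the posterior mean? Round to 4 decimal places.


Posterior parameters: alpha = 3 + 18 = 21
beta = 5 + 11 = 16
Posterior mean = alpha / (alpha + beta) = 21 / 37
= 0.5676

0.5676


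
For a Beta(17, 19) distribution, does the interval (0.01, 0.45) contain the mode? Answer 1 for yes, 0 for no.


Mode of Beta(a,b) = (a-1)/(a+b-2)
= (17-1)/(17+19-2) = 0.4706
Check: 0.01 <= 0.4706 <= 0.45?
Result: 0

0


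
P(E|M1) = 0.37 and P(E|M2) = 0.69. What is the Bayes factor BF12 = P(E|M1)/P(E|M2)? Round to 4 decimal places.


Bayes factor BF12 = P(E|M1) / P(E|M2)
= 0.37 / 0.69
= 0.5362

0.5362


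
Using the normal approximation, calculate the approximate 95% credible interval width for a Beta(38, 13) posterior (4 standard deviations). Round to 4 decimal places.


Var(Beta) = 38*13/(51^2 * 52) = 0.0037
SD = 0.0604
Width ~ 4*SD = 0.2417

0.2417


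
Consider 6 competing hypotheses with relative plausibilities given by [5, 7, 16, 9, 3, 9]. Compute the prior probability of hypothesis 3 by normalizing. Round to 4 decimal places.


Sum of weights = 5 + 7 + 16 + 9 + 3 + 9 = 49
Normalized prior for H3 = 16 / 49
= 0.3265

0.3265


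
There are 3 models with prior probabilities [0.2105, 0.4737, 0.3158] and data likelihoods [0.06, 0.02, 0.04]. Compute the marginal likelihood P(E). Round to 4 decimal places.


P(E) = sum over models of P(M_i) * P(E|M_i)
= 0.2105*0.06 + 0.4737*0.02 + 0.3158*0.04
= 0.0347

0.0347


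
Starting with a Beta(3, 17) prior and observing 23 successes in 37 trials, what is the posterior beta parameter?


Posterior beta = prior beta + failures
Failures = 37 - 23 = 14
beta_post = 17 + 14 = 31

31


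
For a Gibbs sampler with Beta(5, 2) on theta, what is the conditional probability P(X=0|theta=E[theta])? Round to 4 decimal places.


E[theta] = 5/(5+2) = 0.7143
P(X=0|theta) = 1 - theta = 0.2857

0.2857


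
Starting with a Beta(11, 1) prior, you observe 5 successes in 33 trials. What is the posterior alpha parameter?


For a Beta-Binomial conjugate model:
Posterior alpha = prior alpha + number of successes
= 11 + 5 = 16

16


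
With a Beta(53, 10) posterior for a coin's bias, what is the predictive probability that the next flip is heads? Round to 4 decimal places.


The predictive probability equals the posterior mean.
P(next = heads) = alpha / (alpha + beta)
= 53 / 63 = 0.8413

0.8413


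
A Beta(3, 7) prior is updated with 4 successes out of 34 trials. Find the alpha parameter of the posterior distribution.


In the Beta-Binomial conjugate update:
alpha_post = alpha_prior + successes
= 3 + 4
= 7

7


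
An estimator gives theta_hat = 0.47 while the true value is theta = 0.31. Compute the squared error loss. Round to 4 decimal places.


The squared error loss is (theta_hat - theta)^2
= (0.47 - 0.31)^2
= (0.16)^2 = 0.0256

0.0256


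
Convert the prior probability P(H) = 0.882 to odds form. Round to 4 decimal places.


P(not H) = 1 - 0.882 = 0.118
Odds = 0.882 / 0.118 = 7.4746

7.4746


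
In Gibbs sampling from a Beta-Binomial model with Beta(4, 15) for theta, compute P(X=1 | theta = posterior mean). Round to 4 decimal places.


Posterior mean = alpha/(alpha+beta) = 4/19 = 0.2105
P(X=1|theta=mean) = theta = 0.2105

0.2105


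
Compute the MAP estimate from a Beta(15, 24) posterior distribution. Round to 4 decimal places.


MAP = mode of Beta distribution
= (alpha - 1)/(alpha + beta - 2)
= (15-1)/(15+24-2)
= 14/37 = 0.3784

0.3784


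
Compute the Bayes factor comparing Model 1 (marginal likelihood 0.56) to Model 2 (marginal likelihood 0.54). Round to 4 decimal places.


BF12 = marginal likelihood of M1 / marginal likelihood of M2
= 0.56/0.54
= 1.037

1.037


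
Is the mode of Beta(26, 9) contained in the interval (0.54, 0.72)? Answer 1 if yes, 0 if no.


Mode = (a-1)/(a+b-2) = 25/33 = 0.7576
Interval: (0.54, 0.72)
Contains mode? 0

0


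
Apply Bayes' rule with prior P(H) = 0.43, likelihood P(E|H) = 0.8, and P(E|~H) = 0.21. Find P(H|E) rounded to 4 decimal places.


Step 1: Compute marginal P(E) = P(E|H)P(H) + P(E|~H)P(~H)
= 0.8*0.43 + 0.21*0.57 = 0.4637
Step 2: P(H|E) = P(E|H)P(H)/P(E) = 0.344/0.4637
= 0.7419

0.7419


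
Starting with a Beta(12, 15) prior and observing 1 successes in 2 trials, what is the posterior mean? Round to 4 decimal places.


Posterior parameters: alpha = 12 + 1 = 13
beta = 15 + 1 = 16
Posterior mean = alpha / (alpha + beta) = 13 / 29
= 0.4483

0.4483


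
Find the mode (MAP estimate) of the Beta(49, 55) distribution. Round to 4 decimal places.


For Beta(a,b) with a,b > 1:
Mode = (a-1)/(a+b-2) = (49-1)/(104-2)
= 48/102 = 0.4706

0.4706


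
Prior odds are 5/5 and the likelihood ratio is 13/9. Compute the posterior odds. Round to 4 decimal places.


Posterior odds = prior odds * likelihood ratio
= (5/5) * (13/9)
= 65 / 45
= 1.4444

1.4444


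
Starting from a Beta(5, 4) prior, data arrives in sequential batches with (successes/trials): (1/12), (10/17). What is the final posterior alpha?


In sequential Bayesian updating, we sum all successes.
Total successes = 11
Final alpha = 5 + 11 = 16

16


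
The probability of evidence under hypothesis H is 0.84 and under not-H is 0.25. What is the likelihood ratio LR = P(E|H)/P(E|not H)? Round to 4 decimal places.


LR = 0.84 / 0.25
= 3.36

3.36


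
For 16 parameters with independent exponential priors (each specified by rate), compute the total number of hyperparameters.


A exponential prior has 1 hyperparameter per parameter.
Total = 16 * 1 = 16

16


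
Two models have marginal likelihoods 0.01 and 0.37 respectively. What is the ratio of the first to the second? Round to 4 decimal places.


Evidence ratio = 0.01 / 0.37
= 0.027

0.027


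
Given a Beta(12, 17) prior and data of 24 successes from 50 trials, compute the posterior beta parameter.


Number of failures = 50 - 24 = 26
Posterior beta = 17 + 26 = 43

43


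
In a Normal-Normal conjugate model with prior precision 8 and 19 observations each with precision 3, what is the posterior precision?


Posterior precision = prior precision + n * observation precision
= 8 + 19 * 3
= 8 + 57 = 65

65


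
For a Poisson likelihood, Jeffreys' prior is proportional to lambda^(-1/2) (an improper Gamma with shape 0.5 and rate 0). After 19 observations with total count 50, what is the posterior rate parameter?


Jeffreys' prior for Poisson is proportional to lambda^(-1/2).
Posterior is Gamma(0.5 + S, 0 + n) = Gamma(0.5 + 50, 19).
Posterior rate = 0 + n = 19

19.0


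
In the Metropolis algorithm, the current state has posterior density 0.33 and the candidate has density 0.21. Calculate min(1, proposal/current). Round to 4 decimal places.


Ratio = 0.21/0.33 = 0.6364
Acceptance probability = min(1, 0.6364)
= 0.6364

0.6364


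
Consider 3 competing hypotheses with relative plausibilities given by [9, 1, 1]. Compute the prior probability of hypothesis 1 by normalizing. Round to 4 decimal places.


Sum of weights = 9 + 1 + 1 = 11
Normalized prior for H1 = 9 / 11
= 0.8182

0.8182


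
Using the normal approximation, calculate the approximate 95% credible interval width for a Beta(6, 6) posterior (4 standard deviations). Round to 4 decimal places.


Var(Beta) = 6*6/(12^2 * 13) = 0.0192
SD = 0.1387
Width ~ 4*SD = 0.5547

0.5547


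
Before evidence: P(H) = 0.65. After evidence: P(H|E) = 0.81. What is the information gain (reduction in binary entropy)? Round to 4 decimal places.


Prior entropy = 0.9341
Posterior entropy = 0.7015
Information gain = 0.9341 - 0.7015 = 0.2326

0.2326


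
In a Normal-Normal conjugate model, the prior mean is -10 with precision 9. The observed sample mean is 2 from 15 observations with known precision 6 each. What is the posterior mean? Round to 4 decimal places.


Posterior precision = tau0 + n*tau = 9 + 15*6 = 99
Posterior mean = (tau0*mu0 + n*tau*xbar) / posterior_precision
= (9*-10 + 15*6*2) / 99
= 90 / 99 = 0.9091

0.9091


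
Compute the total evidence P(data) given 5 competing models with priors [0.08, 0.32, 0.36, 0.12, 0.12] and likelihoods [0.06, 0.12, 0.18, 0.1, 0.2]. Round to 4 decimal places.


Marginal likelihood = sum P(model_i) * P(data|model_i)
Model 1: 0.08 * 0.06 = 0.0048
Model 2: 0.32 * 0.12 = 0.0384
Model 3: 0.36 * 0.18 = 0.0648
Model 4: 0.12 * 0.1 = 0.012
Model 5: 0.12 * 0.2 = 0.024
Total = 0.144

0.144


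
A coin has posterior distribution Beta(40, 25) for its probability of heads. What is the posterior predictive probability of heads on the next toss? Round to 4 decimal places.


Posterior predictive = E[theta] = alpha/(alpha+beta)
= 40/65
= 0.6154

0.6154


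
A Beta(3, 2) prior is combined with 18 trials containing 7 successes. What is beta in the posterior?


In conjugate updating:
beta_posterior = beta_prior + (n - k)
= 2 + (18 - 7)
= 2 + 11 = 13

13
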